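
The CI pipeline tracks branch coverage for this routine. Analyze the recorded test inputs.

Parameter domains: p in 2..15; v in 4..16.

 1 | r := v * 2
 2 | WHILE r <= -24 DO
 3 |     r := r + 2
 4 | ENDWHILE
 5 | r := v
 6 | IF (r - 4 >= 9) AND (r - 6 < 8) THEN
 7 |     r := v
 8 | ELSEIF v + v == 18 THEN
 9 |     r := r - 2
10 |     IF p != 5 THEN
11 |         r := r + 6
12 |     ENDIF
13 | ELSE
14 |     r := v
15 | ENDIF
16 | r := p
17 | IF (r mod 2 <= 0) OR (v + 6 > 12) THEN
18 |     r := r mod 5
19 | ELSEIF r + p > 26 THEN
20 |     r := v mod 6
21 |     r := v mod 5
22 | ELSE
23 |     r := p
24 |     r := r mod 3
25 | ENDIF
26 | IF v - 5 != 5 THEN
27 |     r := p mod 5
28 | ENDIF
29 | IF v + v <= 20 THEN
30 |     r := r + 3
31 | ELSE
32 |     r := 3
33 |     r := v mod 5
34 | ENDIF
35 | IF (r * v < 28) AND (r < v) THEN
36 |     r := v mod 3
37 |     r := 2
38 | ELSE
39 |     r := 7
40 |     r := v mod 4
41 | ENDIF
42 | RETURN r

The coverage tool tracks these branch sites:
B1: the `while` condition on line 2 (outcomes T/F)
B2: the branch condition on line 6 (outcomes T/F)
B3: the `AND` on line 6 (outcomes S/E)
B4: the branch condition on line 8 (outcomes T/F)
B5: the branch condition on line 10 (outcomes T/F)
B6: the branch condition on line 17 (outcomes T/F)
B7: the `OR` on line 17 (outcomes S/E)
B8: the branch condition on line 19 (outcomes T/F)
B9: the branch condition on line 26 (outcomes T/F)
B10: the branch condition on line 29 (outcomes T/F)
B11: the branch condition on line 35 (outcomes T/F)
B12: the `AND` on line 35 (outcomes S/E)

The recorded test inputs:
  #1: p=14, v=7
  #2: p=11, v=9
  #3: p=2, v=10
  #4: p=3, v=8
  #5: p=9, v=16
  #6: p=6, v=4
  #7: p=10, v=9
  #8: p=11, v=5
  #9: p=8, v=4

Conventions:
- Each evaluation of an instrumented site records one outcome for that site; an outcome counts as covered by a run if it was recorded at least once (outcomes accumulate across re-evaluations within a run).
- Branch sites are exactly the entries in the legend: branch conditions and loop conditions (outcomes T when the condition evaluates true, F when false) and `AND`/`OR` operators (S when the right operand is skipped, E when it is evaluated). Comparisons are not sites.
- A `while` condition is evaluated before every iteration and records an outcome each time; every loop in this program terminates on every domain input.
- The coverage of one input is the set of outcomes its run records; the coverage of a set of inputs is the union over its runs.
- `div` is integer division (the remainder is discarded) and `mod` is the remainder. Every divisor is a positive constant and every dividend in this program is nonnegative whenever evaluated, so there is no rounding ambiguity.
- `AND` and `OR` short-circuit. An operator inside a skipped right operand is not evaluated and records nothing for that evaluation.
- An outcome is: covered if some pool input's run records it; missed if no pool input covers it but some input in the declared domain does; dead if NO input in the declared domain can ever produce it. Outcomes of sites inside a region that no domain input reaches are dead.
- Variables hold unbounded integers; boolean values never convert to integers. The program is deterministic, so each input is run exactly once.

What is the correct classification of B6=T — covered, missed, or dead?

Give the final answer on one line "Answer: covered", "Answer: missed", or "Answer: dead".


B6=T is recorded by pool input(s) 1, 2, 3, 4, 5, 6, 7, 9 -> covered
Answer: covered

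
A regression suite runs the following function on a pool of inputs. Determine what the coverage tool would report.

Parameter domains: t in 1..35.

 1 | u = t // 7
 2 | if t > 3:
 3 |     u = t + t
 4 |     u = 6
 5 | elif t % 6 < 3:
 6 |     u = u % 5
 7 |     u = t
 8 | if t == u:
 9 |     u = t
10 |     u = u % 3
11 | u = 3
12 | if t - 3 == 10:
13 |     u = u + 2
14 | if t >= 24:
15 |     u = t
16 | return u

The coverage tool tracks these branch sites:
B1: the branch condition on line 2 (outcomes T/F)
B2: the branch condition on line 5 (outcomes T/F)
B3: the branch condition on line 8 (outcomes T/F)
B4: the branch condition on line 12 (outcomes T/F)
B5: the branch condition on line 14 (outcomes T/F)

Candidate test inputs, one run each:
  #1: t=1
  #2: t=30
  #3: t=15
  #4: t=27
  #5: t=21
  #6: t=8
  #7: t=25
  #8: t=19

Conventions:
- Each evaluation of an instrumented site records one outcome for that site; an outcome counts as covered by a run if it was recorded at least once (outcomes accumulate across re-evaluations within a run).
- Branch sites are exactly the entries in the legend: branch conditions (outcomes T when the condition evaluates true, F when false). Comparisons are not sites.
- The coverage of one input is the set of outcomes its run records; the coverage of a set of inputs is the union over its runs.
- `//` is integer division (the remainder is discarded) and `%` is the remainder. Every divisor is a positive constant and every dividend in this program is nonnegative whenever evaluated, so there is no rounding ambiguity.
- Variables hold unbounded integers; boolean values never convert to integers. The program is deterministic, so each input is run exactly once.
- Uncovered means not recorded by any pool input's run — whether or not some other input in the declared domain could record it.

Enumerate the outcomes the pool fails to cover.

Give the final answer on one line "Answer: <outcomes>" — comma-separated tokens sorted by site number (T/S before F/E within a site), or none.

run #1 (t=1) records B1=F, B2=T, B3=T, B4=F, B5=F
run #2 (t=30) records B1=T, B3=F, B4=F, B5=T
run #3 (t=15) records B1=T, B3=F, B4=F, B5=F
run #4 (t=27) records B1=T, B3=F, B4=F, B5=T
run #5 (t=21) records B1=T, B3=F, B4=F, B5=F
run #6 (t=8) records B1=T, B3=F, B4=F, B5=F
run #7 (t=25) records B1=T, B3=F, B4=F, B5=T
run #8 (t=19) records B1=T, B3=F, B4=F, B5=F
union over the pool: B1=T, B1=F, B2=T, B3=T, B3=F, B4=F, B5=T, B5=F
uncovered (2 of 10): B2=F, B4=T

Answer: B2=F, B4=T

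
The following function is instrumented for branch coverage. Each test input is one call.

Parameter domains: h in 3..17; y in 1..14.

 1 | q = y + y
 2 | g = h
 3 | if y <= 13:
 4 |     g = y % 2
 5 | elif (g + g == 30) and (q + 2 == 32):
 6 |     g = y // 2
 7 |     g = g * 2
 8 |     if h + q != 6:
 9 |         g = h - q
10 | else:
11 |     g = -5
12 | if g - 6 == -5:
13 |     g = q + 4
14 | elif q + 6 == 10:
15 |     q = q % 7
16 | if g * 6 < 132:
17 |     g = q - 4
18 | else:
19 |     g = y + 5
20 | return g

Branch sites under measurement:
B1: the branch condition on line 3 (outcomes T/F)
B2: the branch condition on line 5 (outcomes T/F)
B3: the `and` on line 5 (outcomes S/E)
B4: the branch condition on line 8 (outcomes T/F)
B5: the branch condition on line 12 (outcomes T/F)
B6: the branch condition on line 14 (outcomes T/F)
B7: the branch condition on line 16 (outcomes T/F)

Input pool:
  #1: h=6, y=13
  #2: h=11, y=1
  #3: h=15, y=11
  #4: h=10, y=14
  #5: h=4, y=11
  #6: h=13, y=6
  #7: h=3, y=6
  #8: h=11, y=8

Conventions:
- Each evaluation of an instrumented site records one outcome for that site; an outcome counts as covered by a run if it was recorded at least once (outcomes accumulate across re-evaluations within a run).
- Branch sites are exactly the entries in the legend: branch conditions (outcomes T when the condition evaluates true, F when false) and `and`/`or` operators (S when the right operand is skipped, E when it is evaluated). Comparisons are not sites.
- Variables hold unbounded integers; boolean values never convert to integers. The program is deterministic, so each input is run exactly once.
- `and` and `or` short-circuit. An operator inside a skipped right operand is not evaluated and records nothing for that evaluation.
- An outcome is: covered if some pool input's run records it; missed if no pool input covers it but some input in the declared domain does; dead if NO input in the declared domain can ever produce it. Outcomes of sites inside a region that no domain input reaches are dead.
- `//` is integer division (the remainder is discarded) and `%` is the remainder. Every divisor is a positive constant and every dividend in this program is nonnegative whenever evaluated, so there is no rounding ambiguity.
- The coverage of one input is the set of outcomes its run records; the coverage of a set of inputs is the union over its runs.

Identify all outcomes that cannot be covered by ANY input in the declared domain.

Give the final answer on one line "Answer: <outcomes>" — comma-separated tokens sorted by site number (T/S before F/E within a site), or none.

exhaustive pass over the 210-input domain:
  B2=T: zero occurrences over every domain input -> dead
  B4=T: zero occurrences over every domain input -> dead
  B4=F: zero occurrences over every domain input -> dead
  reachable outcomes have witnesses, e.g. B1=T (e.g. h=3, y=1), B1=F (e.g. h=3, y=14), B2=F (e.g. h=3, y=14), B3=S (e.g. h=3, y=14)

Answer: B2=T, B4=T, B4=F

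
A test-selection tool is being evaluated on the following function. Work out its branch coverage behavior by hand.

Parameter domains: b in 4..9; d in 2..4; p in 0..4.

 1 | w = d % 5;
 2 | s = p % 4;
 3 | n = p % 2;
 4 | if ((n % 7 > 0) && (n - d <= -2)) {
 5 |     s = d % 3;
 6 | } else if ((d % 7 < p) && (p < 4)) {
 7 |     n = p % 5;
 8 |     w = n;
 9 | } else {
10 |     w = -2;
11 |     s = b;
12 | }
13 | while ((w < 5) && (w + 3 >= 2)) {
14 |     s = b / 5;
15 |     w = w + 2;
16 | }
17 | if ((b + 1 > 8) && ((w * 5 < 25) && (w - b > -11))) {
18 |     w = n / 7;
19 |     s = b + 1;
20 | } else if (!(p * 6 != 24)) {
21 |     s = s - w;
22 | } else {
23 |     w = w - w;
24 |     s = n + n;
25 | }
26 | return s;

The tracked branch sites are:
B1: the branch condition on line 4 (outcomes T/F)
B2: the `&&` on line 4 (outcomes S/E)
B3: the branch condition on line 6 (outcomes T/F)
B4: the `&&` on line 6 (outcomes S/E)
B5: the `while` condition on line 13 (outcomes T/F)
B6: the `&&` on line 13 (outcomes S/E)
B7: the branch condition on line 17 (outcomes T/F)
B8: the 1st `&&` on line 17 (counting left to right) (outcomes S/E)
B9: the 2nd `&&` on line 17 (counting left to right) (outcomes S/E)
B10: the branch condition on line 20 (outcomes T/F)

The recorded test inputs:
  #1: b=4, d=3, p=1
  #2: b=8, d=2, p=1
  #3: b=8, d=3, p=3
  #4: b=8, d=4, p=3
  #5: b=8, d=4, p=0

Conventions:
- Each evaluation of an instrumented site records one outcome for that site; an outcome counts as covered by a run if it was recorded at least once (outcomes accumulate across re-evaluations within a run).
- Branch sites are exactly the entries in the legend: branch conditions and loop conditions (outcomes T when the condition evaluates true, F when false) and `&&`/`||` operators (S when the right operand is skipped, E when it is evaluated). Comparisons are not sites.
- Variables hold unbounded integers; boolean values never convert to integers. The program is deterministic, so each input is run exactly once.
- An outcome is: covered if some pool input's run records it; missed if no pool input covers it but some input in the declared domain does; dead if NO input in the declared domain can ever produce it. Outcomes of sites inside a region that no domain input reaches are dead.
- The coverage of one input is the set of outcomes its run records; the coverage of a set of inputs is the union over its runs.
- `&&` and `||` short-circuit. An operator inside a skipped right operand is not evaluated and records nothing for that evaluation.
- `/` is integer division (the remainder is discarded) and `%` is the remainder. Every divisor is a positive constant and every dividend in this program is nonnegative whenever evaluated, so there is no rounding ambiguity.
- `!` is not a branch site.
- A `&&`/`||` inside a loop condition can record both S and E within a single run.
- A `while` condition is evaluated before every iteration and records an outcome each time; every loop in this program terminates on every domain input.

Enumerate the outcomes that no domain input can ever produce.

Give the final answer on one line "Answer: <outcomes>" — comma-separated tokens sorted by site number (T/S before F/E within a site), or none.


sweeping the full domain (90 inputs) for each outcome:
  reachable outcomes have witnesses, e.g. B1=T (e.g. b=4, d=3, p=1), B1=F (e.g. b=4, d=2, p=0), B2=S (e.g. b=4, d=2, p=0), B2=E (e.g. b=4, d=2, p=1)
Answer: none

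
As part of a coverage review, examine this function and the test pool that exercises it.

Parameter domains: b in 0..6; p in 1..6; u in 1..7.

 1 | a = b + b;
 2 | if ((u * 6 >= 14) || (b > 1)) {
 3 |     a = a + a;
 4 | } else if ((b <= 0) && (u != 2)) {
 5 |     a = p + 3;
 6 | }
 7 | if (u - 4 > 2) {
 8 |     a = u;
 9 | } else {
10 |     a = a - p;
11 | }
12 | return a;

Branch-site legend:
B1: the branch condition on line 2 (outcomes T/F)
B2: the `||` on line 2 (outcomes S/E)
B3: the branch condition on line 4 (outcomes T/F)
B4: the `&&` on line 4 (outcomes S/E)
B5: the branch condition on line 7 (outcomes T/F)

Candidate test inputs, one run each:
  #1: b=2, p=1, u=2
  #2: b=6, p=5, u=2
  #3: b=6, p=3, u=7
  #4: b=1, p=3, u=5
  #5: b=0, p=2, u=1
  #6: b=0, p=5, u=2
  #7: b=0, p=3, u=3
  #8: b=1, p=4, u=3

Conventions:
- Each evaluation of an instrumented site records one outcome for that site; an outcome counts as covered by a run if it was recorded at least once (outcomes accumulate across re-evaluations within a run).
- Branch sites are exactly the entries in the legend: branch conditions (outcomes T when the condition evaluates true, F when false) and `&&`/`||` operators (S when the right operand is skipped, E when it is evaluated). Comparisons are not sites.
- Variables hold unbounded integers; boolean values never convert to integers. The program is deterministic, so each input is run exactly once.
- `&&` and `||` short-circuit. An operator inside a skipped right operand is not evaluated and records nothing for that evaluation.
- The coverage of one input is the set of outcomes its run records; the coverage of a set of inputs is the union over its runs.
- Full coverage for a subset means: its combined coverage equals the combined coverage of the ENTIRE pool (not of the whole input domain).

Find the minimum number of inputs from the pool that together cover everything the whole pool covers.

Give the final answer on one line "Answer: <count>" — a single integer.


test 1 (b=2, p=1, u=2) hits B1=T, B2=E, B5=F
test 2 (b=6, p=5, u=2) hits B1=T, B2=E, B5=F
test 3 (b=6, p=3, u=7) hits B1=T, B2=S, B5=T
test 4 (b=1, p=3, u=5) hits B1=T, B2=S, B5=F
test 5 (b=0, p=2, u=1) hits B1=F, B2=E, B3=T, B4=E, B5=F
test 6 (b=0, p=5, u=2) hits B1=F, B2=E, B3=F, B4=E, B5=F
test 7 (b=0, p=3, u=3) hits B1=T, B2=S, B5=F
test 8 (b=1, p=4, u=3) hits B1=T, B2=S, B5=F
the full pool covers 9 outcomes: B1=T, B1=F, B2=S, B2=E, B3=T, B3=F, B4=E, B5=T, B5=F
no size-1 subset reaches all 9 outcomes (best union: 5/9)
no size-2 subset reaches all 9 outcomes (best union: 8/9)
at size 3, {3, 5, 6} reaches all 9 outcomes; every lexicographically earlier size-3 subset fails
Answer: 3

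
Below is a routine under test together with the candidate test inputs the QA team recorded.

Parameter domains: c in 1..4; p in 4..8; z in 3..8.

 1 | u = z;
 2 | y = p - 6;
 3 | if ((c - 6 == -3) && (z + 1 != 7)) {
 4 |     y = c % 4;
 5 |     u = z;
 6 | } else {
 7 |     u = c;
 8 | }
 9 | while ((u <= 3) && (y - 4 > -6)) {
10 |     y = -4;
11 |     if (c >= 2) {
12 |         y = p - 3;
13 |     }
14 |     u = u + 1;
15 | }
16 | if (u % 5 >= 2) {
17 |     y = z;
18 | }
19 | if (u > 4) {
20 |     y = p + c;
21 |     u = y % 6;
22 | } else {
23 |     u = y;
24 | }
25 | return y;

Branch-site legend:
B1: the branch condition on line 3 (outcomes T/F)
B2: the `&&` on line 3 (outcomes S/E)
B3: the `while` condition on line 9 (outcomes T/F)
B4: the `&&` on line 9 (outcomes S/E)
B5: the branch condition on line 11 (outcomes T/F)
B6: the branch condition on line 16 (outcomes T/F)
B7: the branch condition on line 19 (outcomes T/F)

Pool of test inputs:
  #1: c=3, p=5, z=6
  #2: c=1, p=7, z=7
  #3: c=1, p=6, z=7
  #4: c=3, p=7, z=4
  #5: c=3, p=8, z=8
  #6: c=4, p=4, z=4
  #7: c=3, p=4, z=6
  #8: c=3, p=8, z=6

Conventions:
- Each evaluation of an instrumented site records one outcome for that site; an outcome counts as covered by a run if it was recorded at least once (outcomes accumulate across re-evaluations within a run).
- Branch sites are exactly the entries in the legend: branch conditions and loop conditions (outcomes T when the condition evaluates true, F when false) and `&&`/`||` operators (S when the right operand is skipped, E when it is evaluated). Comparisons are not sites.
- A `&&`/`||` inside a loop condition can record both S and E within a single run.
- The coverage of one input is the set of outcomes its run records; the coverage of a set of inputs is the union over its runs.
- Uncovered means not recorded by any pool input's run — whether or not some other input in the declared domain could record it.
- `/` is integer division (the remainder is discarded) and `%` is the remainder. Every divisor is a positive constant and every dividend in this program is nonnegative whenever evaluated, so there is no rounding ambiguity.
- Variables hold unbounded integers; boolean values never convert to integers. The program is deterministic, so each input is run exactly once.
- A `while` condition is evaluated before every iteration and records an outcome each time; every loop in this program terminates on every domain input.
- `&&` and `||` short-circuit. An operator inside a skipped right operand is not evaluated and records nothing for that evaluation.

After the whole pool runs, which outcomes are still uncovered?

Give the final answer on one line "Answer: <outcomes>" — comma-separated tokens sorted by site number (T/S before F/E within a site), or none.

test 1 (c=3, p=5, z=6) hits B1=F, B2=E, B3=T, B3=F, B4=S, B4=E, B5=T, B6=T, B7=F
test 2 (c=1, p=7, z=7) hits B1=F, B2=S, B3=T, B3=F, B4=E, B5=F, B6=T, B7=F
test 3 (c=1, p=6, z=7) hits B1=F, B2=S, B3=T, B3=F, B4=E, B5=F, B6=T, B7=F
test 4 (c=3, p=7, z=4) hits B1=T, B2=E, B3=F, B4=S, B6=T, B7=F
test 5 (c=3, p=8, z=8) hits B1=T, B2=E, B3=F, B4=S, B6=T, B7=T
test 6 (c=4, p=4, z=4) hits B1=F, B2=S, B3=F, B4=S, B6=T, B7=F
test 7 (c=3, p=4, z=6) hits B1=F, B2=E, B3=F, B4=E, B6=T, B7=F
test 8 (c=3, p=8, z=6) hits B1=F, B2=E, B3=T, B3=F, B4=S, B4=E, B5=T, B6=T, B7=F
union over the pool: B1=T, B1=F, B2=S, B2=E, B3=T, B3=F, B4=S, B4=E, B5=T, B5=F, B6=T, B7=T, B7=F
uncovered (1 of 14): B6=F

Answer: B6=F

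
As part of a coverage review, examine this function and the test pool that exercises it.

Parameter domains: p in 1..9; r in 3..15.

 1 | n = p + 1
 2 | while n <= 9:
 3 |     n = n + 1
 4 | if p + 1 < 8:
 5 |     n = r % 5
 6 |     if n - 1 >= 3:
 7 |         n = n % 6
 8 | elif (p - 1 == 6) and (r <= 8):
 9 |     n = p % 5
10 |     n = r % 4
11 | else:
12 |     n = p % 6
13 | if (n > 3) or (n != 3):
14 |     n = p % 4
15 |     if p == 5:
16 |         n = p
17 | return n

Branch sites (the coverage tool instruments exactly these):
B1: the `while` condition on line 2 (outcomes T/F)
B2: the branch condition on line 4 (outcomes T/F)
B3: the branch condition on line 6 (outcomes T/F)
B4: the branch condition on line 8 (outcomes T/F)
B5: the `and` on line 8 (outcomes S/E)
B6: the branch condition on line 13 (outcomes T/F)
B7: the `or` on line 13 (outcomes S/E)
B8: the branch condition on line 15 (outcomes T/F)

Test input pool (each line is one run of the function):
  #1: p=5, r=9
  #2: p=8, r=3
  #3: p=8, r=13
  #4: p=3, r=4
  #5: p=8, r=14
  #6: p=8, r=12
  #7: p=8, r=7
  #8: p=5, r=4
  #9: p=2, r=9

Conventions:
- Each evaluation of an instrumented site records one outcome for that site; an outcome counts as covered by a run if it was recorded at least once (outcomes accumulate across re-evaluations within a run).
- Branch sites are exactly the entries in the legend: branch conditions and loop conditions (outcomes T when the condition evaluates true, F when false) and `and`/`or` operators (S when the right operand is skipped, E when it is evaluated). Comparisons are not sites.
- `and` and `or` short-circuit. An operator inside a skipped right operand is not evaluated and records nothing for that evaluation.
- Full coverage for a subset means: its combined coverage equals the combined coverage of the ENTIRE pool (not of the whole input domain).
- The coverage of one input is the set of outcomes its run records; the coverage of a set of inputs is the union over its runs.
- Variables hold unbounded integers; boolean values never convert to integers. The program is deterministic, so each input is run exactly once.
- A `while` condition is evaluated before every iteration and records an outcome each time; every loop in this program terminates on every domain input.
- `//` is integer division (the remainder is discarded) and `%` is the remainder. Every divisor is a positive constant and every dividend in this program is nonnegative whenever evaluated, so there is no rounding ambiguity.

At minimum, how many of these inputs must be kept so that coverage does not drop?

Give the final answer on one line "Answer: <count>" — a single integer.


input #1, p=5, r=9: outcomes B1=T, B1=F, B2=T, B3=T, B6=T, B7=S, B8=T
input #2, p=8, r=3: outcomes B1=T, B1=F, B2=F, B4=F, B5=S, B6=T, B7=E, B8=F
input #3, p=8, r=13: outcomes B1=T, B1=F, B2=F, B4=F, B5=S, B6=T, B7=E, B8=F
input #4, p=3, r=4: outcomes B1=T, B1=F, B2=T, B3=T, B6=T, B7=S, B8=F
input #5, p=8, r=14: outcomes B1=T, B1=F, B2=F, B4=F, B5=S, B6=T, B7=E, B8=F
input #6, p=8, r=12: outcomes B1=T, B1=F, B2=F, B4=F, B5=S, B6=T, B7=E, B8=F
input #7, p=8, r=7: outcomes B1=T, B1=F, B2=F, B4=F, B5=S, B6=T, B7=E, B8=F
input #8, p=5, r=4: outcomes B1=T, B1=F, B2=T, B3=T, B6=T, B7=S, B8=T
input #9, p=2, r=9: outcomes B1=T, B1=F, B2=T, B3=T, B6=T, B7=S, B8=F
union over all inputs: B1=T, B1=F, B2=T, B2=F, B3=T, B4=F, B5=S, B6=T, B7=S, B7=E, B8=T, B8=F (12 outcomes)
no size-1 subset reaches all 12 outcomes (best union: 8/12)
inputs {1, 2} (size 2) cover everything; no size-2 subset with a lexicographically smaller index list covers all 12
Answer: 2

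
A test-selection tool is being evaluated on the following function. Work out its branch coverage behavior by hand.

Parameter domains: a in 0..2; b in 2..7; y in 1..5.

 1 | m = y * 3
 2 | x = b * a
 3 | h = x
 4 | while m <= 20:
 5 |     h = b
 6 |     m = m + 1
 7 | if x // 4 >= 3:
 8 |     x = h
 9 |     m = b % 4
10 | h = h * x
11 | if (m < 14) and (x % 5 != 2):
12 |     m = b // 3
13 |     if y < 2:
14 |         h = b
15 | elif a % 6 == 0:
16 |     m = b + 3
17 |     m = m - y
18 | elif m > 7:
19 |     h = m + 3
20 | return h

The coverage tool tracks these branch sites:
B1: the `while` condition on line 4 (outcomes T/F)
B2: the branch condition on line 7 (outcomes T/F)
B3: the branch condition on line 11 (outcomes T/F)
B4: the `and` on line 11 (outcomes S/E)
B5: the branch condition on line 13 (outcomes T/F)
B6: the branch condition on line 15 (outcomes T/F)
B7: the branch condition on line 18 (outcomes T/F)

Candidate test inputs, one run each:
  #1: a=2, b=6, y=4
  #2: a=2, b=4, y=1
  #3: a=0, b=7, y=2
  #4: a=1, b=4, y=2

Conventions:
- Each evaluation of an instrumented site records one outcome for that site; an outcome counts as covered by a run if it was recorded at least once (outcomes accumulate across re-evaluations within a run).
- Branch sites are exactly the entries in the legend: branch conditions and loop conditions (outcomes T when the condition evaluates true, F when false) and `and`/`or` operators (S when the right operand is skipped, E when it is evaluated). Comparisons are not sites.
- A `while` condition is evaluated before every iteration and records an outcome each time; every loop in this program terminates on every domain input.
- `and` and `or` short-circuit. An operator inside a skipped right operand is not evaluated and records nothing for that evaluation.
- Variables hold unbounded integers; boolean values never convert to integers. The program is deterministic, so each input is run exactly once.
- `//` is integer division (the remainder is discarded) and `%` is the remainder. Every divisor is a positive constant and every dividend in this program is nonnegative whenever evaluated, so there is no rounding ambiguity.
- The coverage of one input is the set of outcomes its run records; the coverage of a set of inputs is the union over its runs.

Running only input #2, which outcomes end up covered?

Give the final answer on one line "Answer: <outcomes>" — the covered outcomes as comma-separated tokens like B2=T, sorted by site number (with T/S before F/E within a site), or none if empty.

Event log for input #2 (a=2, b=4, y=1):
  B1->T, B1->T, B1->T, B1->T, B1->T, B1->T, B1->T, B1->T, B1->T, B1->T
  B1->T, B1->T, B1->T, B1->T, B1->T, B1->T, B1->T, B1->T, B1->F, B2->F
  B4->S, B3->F, B6->F, B7->T
distinct outcomes covered: B1=T, B1=F, B2=F, B3=F, B4=S, B6=F, B7=T

Answer: B1=T, B1=F, B2=F, B3=F, B4=S, B6=F, B7=T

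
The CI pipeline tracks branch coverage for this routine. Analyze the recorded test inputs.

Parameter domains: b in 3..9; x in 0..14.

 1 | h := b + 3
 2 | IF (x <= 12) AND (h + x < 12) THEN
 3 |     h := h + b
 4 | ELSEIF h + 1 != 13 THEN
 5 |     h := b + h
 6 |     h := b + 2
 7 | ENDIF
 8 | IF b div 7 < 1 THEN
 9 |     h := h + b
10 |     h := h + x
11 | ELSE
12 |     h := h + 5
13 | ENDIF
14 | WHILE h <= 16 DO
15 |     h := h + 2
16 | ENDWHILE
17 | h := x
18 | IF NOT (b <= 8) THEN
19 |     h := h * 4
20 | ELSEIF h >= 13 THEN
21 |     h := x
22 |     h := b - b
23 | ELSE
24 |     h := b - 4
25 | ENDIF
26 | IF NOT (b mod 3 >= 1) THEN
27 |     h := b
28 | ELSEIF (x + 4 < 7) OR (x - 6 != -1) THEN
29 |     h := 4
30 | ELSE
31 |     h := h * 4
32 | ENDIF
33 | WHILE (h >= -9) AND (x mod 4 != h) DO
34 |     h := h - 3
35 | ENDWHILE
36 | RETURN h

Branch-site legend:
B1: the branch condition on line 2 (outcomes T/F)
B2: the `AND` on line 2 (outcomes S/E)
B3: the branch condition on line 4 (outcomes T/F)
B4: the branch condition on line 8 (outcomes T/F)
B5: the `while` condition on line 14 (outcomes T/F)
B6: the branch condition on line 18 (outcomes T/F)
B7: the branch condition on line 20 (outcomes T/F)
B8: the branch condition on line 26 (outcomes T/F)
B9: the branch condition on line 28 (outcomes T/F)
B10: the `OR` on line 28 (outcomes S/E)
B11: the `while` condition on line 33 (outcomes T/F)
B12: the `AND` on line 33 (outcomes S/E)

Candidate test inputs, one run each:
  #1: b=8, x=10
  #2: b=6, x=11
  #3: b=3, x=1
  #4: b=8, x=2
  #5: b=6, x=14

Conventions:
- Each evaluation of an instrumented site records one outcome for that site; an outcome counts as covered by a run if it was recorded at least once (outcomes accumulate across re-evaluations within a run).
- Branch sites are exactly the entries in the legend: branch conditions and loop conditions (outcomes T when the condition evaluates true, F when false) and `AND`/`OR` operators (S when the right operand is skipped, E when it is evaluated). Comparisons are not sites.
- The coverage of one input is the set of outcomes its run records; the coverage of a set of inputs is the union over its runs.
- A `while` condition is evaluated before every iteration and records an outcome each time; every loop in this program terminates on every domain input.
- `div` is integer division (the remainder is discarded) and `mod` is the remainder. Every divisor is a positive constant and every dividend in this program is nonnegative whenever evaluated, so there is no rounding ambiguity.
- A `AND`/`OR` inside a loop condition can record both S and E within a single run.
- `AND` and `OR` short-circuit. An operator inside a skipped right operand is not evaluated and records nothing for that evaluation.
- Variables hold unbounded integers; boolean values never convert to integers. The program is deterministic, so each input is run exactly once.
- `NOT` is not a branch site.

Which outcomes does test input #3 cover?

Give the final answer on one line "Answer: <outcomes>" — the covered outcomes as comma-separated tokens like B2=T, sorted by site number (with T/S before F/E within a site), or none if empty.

Tracing the run of input #3 (b=3, x=1):
  B2->E, B1->T, B4->T, B5->T, B5->T, B5->F, B6->F, B7->F, B8->T, B12->E
  B11->T, B12->E, B11->T, B12->E, B11->T, B12->E, B11->T, B12->E, B11->T, B12->S
  B11->F
deduplicating events, the covered set is: B1=T, B2=E, B4=T, B5=T, B5=F, B6=F, B7=F, B8=T, B11=T, B11=F, B12=S, B12=E

Answer: B1=T, B2=E, B4=T, B5=T, B5=F, B6=F, B7=F, B8=T, B11=T, B11=F, B12=S, B12=E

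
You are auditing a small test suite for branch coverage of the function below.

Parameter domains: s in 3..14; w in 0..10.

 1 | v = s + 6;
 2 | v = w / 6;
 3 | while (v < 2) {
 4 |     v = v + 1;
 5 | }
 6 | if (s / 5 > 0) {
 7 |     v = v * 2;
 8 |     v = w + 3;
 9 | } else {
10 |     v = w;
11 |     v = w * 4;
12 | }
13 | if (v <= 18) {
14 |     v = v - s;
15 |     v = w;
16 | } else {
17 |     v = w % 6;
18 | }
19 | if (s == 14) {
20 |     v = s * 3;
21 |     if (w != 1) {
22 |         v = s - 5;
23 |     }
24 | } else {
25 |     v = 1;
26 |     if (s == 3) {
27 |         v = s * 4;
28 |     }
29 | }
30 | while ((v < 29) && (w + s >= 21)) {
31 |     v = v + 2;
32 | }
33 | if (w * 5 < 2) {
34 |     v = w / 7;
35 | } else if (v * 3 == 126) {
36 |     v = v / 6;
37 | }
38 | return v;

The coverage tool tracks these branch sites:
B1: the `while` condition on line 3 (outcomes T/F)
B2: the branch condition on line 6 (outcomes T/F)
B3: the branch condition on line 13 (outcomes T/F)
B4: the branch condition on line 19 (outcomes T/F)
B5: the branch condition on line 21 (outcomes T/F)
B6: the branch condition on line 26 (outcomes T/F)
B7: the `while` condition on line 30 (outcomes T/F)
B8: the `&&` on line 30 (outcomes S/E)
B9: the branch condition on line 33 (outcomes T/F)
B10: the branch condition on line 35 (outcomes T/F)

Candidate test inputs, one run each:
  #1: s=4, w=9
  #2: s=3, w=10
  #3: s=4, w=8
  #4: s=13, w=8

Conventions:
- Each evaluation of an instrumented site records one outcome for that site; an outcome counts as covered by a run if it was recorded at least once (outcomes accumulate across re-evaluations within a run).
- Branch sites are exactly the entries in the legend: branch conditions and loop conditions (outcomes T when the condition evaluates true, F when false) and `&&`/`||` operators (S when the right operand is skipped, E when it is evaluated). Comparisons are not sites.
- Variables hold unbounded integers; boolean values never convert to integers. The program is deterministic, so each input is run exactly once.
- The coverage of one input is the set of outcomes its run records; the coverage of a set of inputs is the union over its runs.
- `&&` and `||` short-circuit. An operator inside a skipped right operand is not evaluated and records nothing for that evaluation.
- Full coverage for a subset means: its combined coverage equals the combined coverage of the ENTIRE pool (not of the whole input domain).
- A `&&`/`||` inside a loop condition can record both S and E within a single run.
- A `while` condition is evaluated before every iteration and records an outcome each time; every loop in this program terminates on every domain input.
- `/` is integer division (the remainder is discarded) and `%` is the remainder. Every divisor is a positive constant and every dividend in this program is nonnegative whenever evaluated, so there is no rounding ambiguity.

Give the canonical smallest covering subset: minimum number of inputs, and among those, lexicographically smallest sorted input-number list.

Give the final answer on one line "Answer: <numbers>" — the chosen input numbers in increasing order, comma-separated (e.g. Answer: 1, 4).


input #1 (s=4, w=9): covers B1=T, B1=F, B2=F, B3=F, B4=F, B6=F, B7=F, B8=E, B9=F, B10=F
input #2 (s=3, w=10): covers B1=T, B1=F, B2=F, B3=F, B4=F, B6=T, B7=F, B8=E, B9=F, B10=F
input #3 (s=4, w=8): covers B1=T, B1=F, B2=F, B3=F, B4=F, B6=F, B7=F, B8=E, B9=F, B10=F
input #4 (s=13, w=8): covers B1=T, B1=F, B2=T, B3=T, B4=F, B6=F, B7=T, B7=F, B8=S, B8=E, B9=F, B10=F
pool-wide coverage (15 outcomes): B1=T, B1=F, B2=T, B2=F, B3=T, B3=F, B4=F, B6=T, B6=F, B7=T, B7=F, B8=S, B8=E, B9=F, B10=F
size 1 is not enough: best union over all size-1 subsets is 12/15
at size 2, {2, 4} reaches all 15 outcomes; every lexicographically earlier size-2 subset fails
Answer: 2, 4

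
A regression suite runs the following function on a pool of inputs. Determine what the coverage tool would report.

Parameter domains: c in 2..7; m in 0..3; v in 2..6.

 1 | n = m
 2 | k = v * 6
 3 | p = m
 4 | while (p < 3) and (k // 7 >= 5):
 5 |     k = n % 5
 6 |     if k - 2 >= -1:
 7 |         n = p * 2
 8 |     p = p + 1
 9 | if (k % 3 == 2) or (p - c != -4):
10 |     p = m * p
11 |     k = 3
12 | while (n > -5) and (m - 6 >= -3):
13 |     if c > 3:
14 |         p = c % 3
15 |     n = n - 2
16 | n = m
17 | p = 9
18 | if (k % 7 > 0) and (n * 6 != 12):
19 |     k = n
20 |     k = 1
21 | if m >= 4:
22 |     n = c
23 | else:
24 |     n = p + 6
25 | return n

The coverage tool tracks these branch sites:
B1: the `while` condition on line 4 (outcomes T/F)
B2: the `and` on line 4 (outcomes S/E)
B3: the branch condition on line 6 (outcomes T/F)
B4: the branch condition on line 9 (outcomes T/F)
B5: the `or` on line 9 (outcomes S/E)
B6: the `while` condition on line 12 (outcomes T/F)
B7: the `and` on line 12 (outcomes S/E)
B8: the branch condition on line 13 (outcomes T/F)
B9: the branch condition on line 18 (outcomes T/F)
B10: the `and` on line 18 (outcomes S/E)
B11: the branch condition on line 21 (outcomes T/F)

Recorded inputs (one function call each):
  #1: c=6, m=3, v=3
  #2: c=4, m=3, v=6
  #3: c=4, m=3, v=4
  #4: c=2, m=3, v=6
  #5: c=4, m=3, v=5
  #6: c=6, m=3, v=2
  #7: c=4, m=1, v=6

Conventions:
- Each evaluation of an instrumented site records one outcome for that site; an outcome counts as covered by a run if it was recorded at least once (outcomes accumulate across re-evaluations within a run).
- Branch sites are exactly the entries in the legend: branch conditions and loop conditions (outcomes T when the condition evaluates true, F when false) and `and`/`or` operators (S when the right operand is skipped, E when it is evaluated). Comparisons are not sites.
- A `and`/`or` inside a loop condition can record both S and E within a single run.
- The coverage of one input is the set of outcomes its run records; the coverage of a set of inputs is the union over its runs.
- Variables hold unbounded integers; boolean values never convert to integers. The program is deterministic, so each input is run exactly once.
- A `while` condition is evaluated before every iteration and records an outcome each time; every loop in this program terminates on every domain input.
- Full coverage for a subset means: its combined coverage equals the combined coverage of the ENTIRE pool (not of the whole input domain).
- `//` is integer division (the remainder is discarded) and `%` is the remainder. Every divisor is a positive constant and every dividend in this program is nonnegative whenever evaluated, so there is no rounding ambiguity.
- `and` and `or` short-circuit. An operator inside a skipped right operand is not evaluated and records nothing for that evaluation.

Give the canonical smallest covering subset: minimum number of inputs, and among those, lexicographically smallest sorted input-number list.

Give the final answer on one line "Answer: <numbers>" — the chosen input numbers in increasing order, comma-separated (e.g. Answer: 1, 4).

run #1 (c=6, m=3, v=3) runs B2->S, B1->F, B5->E, B4->T, B7->E, B6->T, B8->T, B7->E, B6->T, B8->T, B7->E, B6->T, B8->T, B7->E, ...; records B1=F, B2=S, B4=T, B5=E, B6=T, B6=F, B7=S, B7=E, B8=T, B9=T, B10=E, B11=F
run #2 (c=4, m=3, v=6) runs B2->S, B1->F, B5->E, B4->T, B7->E, B6->T, B8->T, B7->E, B6->T, B8->T, B7->E, B6->T, B8->T, B7->E, ...; records B1=F, B2=S, B4=T, B5=E, B6=T, B6=F, B7=S, B7=E, B8=T, B9=T, B10=E, B11=F
run #3 (c=4, m=3, v=4) runs B2->S, B1->F, B5->E, B4->T, B7->E, B6->T, B8->T, B7->E, B6->T, B8->T, B7->E, B6->T, B8->T, B7->E, ...; records B1=F, B2=S, B4=T, B5=E, B6=T, B6=F, B7=S, B7=E, B8=T, B9=T, B10=E, B11=F
run #4 (c=2, m=3, v=6) runs B2->S, B1->F, B5->E, B4->T, B7->E, B6->T, B8->F, B7->E, B6->T, B8->F, B7->E, B6->T, B8->F, B7->E, ...; records B1=F, B2=S, B4=T, B5=E, B6=T, B6=F, B7=S, B7=E, B8=F, B9=T, B10=E, B11=F
run #5 (c=4, m=3, v=5) runs B2->S, B1->F, B5->E, B4->T, B7->E, B6->T, B8->T, B7->E, B6->T, B8->T, B7->E, B6->T, B8->T, B7->E, ...; records B1=F, B2=S, B4=T, B5=E, B6=T, B6=F, B7=S, B7=E, B8=T, B9=T, B10=E, B11=F
run #6 (c=6, m=3, v=2) runs B2->S, B1->F, B5->E, B4->T, B7->E, B6->T, B8->T, B7->E, B6->T, B8->T, B7->E, B6->T, B8->T, B7->E, ...; records B1=F, B2=S, B4=T, B5=E, B6=T, B6=F, B7=S, B7=E, B8=T, B9=T, B10=E, B11=F
run #7 (c=4, m=1, v=6) runs B2->E, B1->T, B3->T, B2->E, B1->F, B5->E, B4->T, B7->E, B6->F, B10->E, B9->T, B11->F; records B1=T, B1=F, B2=E, B3=T, B4=T, B5=E, B6=F, B7=E, B9=T, B10=E, B11=F
the full pool covers 16 outcomes: B1=T, B1=F, B2=S, B2=E, B3=T, B4=T, B5=E, B6=T, B6=F, B7=S, B7=E, B8=T, B8=F, B9=T, B10=E, B11=F
every size-1 subset falls short of the 16 outcomes (best: 12/16)
every size-2 subset falls short of the 16 outcomes (best: 15/16)
the canonical winner is {1, 4, 7}: size 3, full 16-outcome coverage, earliest index list among size-3 covers

Answer: 1, 4, 7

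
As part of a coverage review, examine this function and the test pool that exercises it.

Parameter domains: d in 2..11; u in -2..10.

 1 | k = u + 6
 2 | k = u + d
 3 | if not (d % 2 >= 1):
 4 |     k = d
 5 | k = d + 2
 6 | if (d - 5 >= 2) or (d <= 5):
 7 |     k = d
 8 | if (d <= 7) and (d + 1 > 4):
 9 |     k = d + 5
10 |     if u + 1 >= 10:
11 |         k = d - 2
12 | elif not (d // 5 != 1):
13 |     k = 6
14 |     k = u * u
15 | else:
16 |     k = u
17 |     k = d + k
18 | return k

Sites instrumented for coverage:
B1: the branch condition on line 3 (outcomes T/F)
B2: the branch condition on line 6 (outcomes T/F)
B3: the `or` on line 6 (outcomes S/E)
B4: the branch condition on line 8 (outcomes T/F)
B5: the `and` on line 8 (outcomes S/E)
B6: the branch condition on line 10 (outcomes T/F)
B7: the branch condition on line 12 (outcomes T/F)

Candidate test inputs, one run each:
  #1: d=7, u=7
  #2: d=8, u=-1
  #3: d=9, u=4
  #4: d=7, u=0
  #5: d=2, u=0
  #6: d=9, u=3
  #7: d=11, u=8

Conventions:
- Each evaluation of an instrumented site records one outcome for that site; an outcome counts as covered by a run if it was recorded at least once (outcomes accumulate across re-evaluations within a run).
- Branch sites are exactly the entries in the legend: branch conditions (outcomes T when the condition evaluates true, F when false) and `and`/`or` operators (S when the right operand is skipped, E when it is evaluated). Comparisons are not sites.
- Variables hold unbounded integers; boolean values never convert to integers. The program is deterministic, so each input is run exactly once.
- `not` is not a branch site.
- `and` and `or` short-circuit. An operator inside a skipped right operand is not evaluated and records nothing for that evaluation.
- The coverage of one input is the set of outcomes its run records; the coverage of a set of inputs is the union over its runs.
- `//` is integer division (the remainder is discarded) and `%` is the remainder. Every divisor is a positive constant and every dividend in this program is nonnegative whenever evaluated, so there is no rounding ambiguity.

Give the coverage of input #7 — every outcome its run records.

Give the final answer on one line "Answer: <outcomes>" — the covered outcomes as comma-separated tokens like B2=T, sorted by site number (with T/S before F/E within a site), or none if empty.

Event log for input #7 (d=11, u=8):
  B1->F, B3->S, B2->T, B5->S, B4->F, B7->F
distinct outcomes covered: B1=F, B2=T, B3=S, B4=F, B5=S, B7=F

Answer: B1=F, B2=T, B3=S, B4=F, B5=S, B7=F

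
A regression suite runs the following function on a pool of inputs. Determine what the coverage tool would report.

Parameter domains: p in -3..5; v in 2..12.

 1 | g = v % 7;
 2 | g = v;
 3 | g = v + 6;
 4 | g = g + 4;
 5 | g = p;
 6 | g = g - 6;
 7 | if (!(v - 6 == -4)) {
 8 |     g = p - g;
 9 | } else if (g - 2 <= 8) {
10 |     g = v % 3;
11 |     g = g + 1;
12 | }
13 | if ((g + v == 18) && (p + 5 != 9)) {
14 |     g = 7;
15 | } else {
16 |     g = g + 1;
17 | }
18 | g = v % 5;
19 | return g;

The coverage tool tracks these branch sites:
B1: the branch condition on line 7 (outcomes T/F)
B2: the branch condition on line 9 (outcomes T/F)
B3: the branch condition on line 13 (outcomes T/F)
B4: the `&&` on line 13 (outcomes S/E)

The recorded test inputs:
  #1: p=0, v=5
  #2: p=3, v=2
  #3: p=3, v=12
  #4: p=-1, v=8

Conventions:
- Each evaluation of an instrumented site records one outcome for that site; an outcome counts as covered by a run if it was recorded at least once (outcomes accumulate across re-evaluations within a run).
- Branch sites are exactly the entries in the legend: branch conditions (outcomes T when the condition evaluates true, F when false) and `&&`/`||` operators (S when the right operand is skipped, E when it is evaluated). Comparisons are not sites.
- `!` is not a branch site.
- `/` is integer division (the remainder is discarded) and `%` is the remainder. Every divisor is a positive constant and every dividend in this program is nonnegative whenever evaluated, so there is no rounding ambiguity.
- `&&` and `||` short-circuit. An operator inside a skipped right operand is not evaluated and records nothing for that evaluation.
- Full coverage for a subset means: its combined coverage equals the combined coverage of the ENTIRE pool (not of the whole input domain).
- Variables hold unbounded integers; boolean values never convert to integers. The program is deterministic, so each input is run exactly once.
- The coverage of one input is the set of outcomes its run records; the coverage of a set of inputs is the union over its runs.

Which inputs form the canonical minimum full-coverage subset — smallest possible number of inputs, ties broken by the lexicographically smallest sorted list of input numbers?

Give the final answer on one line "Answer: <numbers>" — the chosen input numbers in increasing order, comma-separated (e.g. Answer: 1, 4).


test 1 (p=0, v=5) fires B1->T, B4->S, B3->F; hits B1=T, B3=F, B4=S
test 2 (p=3, v=2) fires B1->F, B2->T, B4->S, B3->F; hits B1=F, B2=T, B3=F, B4=S
test 3 (p=3, v=12) fires B1->T, B4->E, B3->T; hits B1=T, B3=T, B4=E
test 4 (p=-1, v=8) fires B1->T, B4->S, B3->F; hits B1=T, B3=F, B4=S
pool-wide coverage (7 outcomes): B1=T, B1=F, B2=T, B3=T, B3=F, B4=S, B4=E
checked all size-1 subsets: none covers 7 outcomes (max 4/7)
inputs {2, 3} (size 2) cover everything; no size-2 subset with a lexicographically smaller index list covers all 7
Answer: 2, 3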